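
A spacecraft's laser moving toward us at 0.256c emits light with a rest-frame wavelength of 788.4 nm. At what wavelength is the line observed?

606.8 nm

Relativistic Doppler for wavelength: λ' = λ₀ · √((1 − β)/(1 + β)).
λ' = 788.4 × √(0.7440/1.2560) = 788.4 × 0.76965 ≈ 606.8 nm.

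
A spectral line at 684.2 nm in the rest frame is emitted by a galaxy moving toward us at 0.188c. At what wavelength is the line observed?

565.7 nm

Relativistic Doppler for wavelength: λ' = λ₀ · √((1 − β)/(1 + β)).
λ' = 684.2 × √(0.8120/1.1880) = 684.2 × 0.82674 ≈ 565.7 nm.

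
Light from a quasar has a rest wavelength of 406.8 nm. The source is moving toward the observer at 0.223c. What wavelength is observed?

Relativistic Doppler for wavelength: λ' = λ₀ · √((1 − β)/(1 + β)).
λ' = 406.8 × √(0.7770/1.2230) = 406.8 × 0.79707 ≈ 324.2 nm.

324.2 nm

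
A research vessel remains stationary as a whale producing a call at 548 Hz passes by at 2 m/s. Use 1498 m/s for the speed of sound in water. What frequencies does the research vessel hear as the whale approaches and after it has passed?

549 Hz approaching; 547 Hz receding

Approaching: f₁ = f · v/(v − v_s) = 548 × 1498/1496 ≈ 549 Hz.
Receding: f₂ = f · v/(v + v_s) = 548 × 1498/1500 ≈ 547 Hz.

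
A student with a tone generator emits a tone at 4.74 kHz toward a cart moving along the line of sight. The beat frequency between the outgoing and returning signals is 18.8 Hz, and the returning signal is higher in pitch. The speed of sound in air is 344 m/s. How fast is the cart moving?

Double Doppler shift off a moving reflector: f₂ = f₀ · (v + u)/(v − u) (u > 0 toward emitter).
Returning signal is higher, so f₂ = f₀ + Δf = 4740 + 18.8 = 4758.8 Hz.
Rearranging, u = v · (f₂ − f₀)/(f₂ + f₀) = 344 × 18.8/9498.8 ≈ 0.68 m/s.
So the cart is moving at 0.68 m/s toward the emitter.

0.68 m/s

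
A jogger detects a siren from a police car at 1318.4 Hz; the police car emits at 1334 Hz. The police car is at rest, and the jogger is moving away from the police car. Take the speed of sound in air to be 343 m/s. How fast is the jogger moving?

4.0 m/s

f' = f · (v − v_o)/v ⇒ v_o = v · |f'/f − 1|.
v_o = 343 × |1318.4/1334 − 1| = 343 × 0.01169 ≈ 4.0 m/s.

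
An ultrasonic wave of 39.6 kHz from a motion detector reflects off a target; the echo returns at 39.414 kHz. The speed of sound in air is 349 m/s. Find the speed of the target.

0.82 m/s

Double Doppler shift off a moving reflector: f₂ = f₀ · (v + u)/(v − u) (u > 0 toward emitter).
Rearranging, u = v · (f₂ − f₀)/(f₂ + f₀) = 349 × -0.186/79.014 ≈ -0.82 m/s.
So the target is moving at 0.82 m/s away from the emitter.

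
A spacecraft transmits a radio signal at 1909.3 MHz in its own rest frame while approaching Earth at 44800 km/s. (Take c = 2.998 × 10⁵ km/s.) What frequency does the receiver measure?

2219.5 MHz

β = v/c = 44800/299800 = 0.1494.
Relativistic Doppler for frequency: f' = f₀ · √((1 + β)/(1 − β)).
f' = 1909.3 × √(1.1494/0.8506) = 1909.3 × 1.16249 ≈ 2219.5 MHz.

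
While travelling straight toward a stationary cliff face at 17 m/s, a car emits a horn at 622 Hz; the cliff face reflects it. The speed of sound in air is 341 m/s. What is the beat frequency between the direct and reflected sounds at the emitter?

The cliff face receives the sound from a moving source: f₁ = f₀ · v/(v − v_e) = 622 × 341/324 ≈ 654.6 Hz.
On the return leg the car is a moving observer: f₂ = f₁ · (v + v_e)/v = 654.6 × 358/341 ≈ 687.3 Hz.
Beat against the emitted tone: |f₂ − f₀| = 2v_e·f₀/(v − v_e) = 2 × 17 × 622/324 ≈ 65 Hz.

65 Hz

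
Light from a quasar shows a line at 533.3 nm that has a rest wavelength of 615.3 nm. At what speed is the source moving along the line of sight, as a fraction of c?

λ'/λ₀ = 0.8667 < 1 (blueshift), so the source is approaching.
λ'/λ₀ = √((1 − β)/(1 + β)) for an approaching source ⇒ β = (1 − r²)/(1 + r²) with r = λ'/λ₀.
β = (1 − 0.7512)/(1 + 0.7512) ≈ 0.142.

0.142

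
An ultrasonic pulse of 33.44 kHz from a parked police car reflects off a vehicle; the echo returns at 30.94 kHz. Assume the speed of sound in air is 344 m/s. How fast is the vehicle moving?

13.4 m/s

Double Doppler shift off a moving reflector: f₂ = f₀ · (v + u)/(v − u) (u > 0 toward emitter).
Rearranging, u = v · (f₂ − f₀)/(f₂ + f₀) = 344 × -2.50/64.38 ≈ -13.4 m/s.
So the vehicle is moving at 13.4 m/s away from the emitter.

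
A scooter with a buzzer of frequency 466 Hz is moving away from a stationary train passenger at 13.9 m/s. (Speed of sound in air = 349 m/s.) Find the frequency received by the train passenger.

With the source moving away from a stationary observer, f' = f · v/(v + v_s).
f' = 466 × 349/(349 + 13.9) = 466 × 349/362.9 ≈ 448 Hz.

448 Hz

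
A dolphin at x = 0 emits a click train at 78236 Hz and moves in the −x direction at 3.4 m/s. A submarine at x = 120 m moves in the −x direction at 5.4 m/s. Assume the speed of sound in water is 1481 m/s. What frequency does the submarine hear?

78341 Hz

The observer lies on the +x side, so the source is heading away from the observer and the observer is heading toward the source.
With source receding and observer approaching, f' = f · (v + v_o)/(v + v_s).
f' = 78236 × (1481 + 5.4)/(1481 + 3.4) = 78236 × 1486.4/1484.4 ≈ 78341 Hz.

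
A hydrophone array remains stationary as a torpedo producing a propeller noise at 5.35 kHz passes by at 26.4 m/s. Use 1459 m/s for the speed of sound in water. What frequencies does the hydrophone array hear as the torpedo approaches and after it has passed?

5.45 kHz approaching; 5.25 kHz receding

Approaching: f₁ = f · v/(v − v_s) = 5.35 × 1459/1432.6 ≈ 5.45 kHz.
Receding: f₂ = f · v/(v + v_s) = 5.35 × 1459/1485.4 ≈ 5.25 kHz.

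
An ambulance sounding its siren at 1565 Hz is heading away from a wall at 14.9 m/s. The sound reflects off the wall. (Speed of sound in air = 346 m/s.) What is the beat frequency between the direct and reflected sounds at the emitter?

129 Hz

The wall receives the sound from a moving source: f₁ = f₀ · v/(v + v_e) = 1565 × 346/360.9 ≈ 1500.4 Hz.
On the return leg the ambulance is a moving observer: f₂ = f₁ · (v − v_e)/v = 1500.4 × 331.1/346 ≈ 1435.8 Hz.
Equivalently f₂ = f₀ · (v − v_e)/(v + v_e).
Beat against the emitted tone: |f₂ − f₀| = 2v_e·f₀/(v + v_e) = 2 × 14.9 × 1565/360.9 ≈ 129 Hz.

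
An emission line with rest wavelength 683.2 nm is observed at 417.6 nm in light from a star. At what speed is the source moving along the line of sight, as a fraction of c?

0.456

λ'/λ₀ = 0.6112 < 1 (blueshift), so the source is approaching.
λ'/λ₀ = √((1 − β)/(1 + β)) for an approaching source ⇒ β = (1 − r²)/(1 + r²) with r = λ'/λ₀.
β = (1 − 0.3736)/(1 + 0.3736) ≈ 0.456.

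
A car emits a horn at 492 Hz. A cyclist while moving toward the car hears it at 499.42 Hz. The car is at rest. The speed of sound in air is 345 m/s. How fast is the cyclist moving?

5.2 m/s

f' = f · (v + v_o)/v ⇒ v_o = v · |f'/f − 1|.
v_o = 345 × |499.42/492 − 1| = 345 × 0.01508 ≈ 5.2 m/s.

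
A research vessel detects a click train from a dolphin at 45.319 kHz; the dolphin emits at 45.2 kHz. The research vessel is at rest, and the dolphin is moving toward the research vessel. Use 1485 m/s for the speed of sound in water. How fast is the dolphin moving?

f' = f · v/(v − v_s) ⇒ v_s = v · |1 − f/f'|.
v_s = 1485 × |1 − 45.2/45.319| = 1485 × 0.002626 ≈ 3.9 m/s.

3.9 m/s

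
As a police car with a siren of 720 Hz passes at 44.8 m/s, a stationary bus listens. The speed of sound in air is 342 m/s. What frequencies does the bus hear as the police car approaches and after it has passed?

Approaching: f₁ = f · v/(v − v_s) = 720 × 342/297.2 ≈ 829 Hz.
Receding: f₂ = f · v/(v + v_s) = 720 × 342/386.8 ≈ 637 Hz.

829 Hz approaching; 637 Hz receding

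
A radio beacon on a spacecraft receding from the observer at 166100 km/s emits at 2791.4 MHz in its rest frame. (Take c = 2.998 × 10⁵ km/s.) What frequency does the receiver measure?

1495.3 MHz

β = v/c = 166100/299800 = 0.5540.
Relativistic Doppler for frequency: f' = f₀ · √((1 − β)/(1 + β)).
f' = 2791.4 × √(0.4460/1.5540) = 2791.4 × 0.53570 ≈ 1495.3 MHz.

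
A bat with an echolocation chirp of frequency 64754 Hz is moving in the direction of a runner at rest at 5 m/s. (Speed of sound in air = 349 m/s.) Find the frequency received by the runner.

65695 Hz

Moving source, stationary observer: f' = f · v/(v − v_s) since the source is approaching.
f' = 64754 × 349/(349 − 5) = 64754 × 349/344 ≈ 65695 Hz.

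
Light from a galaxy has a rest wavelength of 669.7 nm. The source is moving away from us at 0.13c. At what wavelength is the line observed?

Relativistic Doppler for wavelength: λ' = λ₀ · √((1 + β)/(1 − β)).
λ' = 669.7 × √(1.1300/0.8700) = 669.7 × 1.13967 ≈ 763.2 nm.

763.2 nm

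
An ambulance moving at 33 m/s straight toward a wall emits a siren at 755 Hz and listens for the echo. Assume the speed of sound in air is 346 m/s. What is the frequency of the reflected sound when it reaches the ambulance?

914 Hz

The wall receives the sound from a moving source: f₁ = f₀ · v/(v − v_e) = 755 × 346/313 ≈ 835 Hz.
On the return leg the ambulance is a moving observer: f₂ = f₁ · (v + v_e)/v = 835 × 379/346 ≈ 914 Hz.
Equivalently f₂ = f₀ · (v + v_e)/(v − v_e).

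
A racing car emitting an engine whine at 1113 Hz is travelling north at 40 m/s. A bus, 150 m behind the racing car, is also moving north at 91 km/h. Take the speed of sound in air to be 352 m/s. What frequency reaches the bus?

1071 Hz

91 km/h = 25.28 m/s.
The bus is behind, so the racing car is moving away from it while the bus is moving toward the racing car.
Both move, so f' = f · (v + v_o)/(v + v_s).
f' = 1113 × (352 + 25.28)/(352 + 40) = 1113 × 377.28/392 ≈ 1071 Hz.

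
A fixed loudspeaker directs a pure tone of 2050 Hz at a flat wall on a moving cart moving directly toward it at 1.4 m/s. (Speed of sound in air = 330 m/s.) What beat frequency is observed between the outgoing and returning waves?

The flat wall on a moving cart first receives the wave as a moving observer: f₁ = f₀ · (v + u)/v = 2050 × (330 + 1.4)/330 ≈ 2058.70 Hz.
The reflection then acts as a moving source: f₂ = f₁ · v/(v − u) ≈ 2067.47 Hz.
Equivalently f₂ = f₀ · (v + u)/(v − u).
Beat frequency: |f₂ − f₀| = 2u·f₀/(v − u) = 2 × 1.4 × 2050/328.6 ≈ 17.5 Hz.

17.5 Hz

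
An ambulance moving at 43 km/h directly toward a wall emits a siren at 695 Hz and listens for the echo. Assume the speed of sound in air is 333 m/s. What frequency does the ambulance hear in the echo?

43 km/h = 11.94 m/s.
The wall receives the sound from a moving source: f₁ = f₀ · v/(v − v_e) = 695 × 333/321.06 ≈ 721 Hz.
On the return leg the ambulance is a moving observer: f₂ = f₁ · (v + v_e)/v = 721 × 344.94/333 ≈ 747 Hz.

747 Hz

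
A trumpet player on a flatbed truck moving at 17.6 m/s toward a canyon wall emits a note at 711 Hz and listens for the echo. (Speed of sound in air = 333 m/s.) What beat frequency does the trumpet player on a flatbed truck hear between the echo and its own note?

The canyon wall receives the sound from a moving source: f₁ = f₀ · v/(v − v_e) = 711 × 333/315.4 ≈ 750.7 Hz.
On the return leg the trumpet player on a flatbed truck is a moving observer: f₂ = f₁ · (v + v_e)/v = 750.7 × 350.6/333 ≈ 790.4 Hz.
Beat against the emitted tone: |f₂ − f₀| = 2v_e·f₀/(v − v_e) = 2 × 17.6 × 711/315.4 ≈ 79 Hz.

79 Hz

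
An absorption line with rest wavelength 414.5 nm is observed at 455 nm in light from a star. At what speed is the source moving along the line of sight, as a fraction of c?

λ'/λ₀ = 1.0977 > 1 (redshift), so the source is receding.
λ'/λ₀ = √((1 + β)/(1 − β)) for a receding source ⇒ β = (r² − 1)/(r² + 1) with r = λ'/λ₀.
β = (1.2050 − 1)/(1.2050 + 1) ≈ 0.093.

0.093c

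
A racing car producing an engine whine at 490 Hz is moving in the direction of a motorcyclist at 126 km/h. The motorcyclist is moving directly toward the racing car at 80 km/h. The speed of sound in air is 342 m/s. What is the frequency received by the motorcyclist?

581 Hz

126 km/h = 35 m/s; 80 km/h = 22.22 m/s.
With source approaching and observer approaching, f' = f · (v + v_o)/(v − v_s).
f' = 490 × (342 + 22.22)/(342 − 35) = 490 × 364.22/307 ≈ 581 Hz.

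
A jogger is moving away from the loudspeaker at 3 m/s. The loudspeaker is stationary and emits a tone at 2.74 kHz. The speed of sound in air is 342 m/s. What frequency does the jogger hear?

2.72 kHz

Moving observer, stationary source: f' = f · (v − v_o)/v.
f' = 2.74 × (342 − 3)/342 = 2.74 × 339/342 ≈ 2.72 kHz.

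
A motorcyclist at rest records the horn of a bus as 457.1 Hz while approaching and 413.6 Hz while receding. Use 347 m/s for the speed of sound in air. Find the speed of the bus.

17.3 m/s

f₁/f₂ = (v + v_s)/(v − v_s), so v_s = v · (f₁ − f₂)/(f₁ + f₂).
v_s = 347 × (457.1 − 413.6)/(457.1 + 413.6) = 347 × 43.5/870.7 ≈ 17.3 m/s.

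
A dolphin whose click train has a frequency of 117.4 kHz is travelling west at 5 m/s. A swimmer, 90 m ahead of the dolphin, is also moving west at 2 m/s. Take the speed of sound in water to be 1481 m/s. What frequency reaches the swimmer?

The swimmer is ahead, so the dolphin is moving toward it while the swimmer is moving away from the dolphin.
General Doppler shift: f' = f · (v − v_o)/(v − v_s).
f' = 117.4 × (1481 − 2)/(1481 − 5) = 117.4 × 1479/1476 ≈ 117.6 kHz.

117.6 kHz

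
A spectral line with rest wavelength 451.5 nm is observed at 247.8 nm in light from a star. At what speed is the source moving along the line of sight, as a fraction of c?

0.537

λ'/λ₀ = 0.5488 < 1 (blueshift), so the source is approaching.
λ'/λ₀ = √((1 − β)/(1 + β)) for an approaching source ⇒ β = (1 − r²)/(1 + r²) with r = λ'/λ₀.
β = (1 − 0.3012)/(1 + 0.3012) ≈ 0.537.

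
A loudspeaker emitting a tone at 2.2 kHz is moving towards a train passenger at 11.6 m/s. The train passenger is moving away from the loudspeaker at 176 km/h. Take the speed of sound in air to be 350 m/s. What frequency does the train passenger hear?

176 km/h = 48.89 m/s.
General Doppler shift: f' = f · (v − v_o)/(v − v_s).
f' = 2.2 × (350 − 48.89)/(350 − 11.6) = 2.2 × 301.11/338.4 ≈ 1.958 kHz.

1.958 kHz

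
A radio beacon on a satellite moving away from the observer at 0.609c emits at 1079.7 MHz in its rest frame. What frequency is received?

Relativistic Doppler for frequency: f' = f₀ · √((1 − β)/(1 + β)).
f' = 1079.7 × √(0.3910/1.6090) = 1079.7 × 0.49296 ≈ 532.2 MHz.

532.2 MHz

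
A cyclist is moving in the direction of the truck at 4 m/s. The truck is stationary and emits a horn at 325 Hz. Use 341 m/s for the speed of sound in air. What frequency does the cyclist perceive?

Moving observer, stationary source: f' = f · (v + v_o)/v.
f' = 325 × (341 + 4)/341 = 325 × 345/341 ≈ 329 Hz.

329 Hz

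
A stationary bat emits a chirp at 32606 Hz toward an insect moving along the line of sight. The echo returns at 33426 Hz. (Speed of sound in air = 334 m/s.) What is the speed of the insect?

4.1 m/s

Double Doppler shift off a moving reflector: f₂ = f₀ · (v + u)/(v − u) (u > 0 toward emitter).
Rearranging, u = v · (f₂ − f₀)/(f₂ + f₀) = 334 × 820/66032 ≈ 4.1 m/s.
So the insect is moving at 4.1 m/s toward the emitter.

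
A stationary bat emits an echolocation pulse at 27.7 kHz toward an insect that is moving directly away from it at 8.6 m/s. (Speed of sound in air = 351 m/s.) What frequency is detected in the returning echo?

At the insect (a moving observer), f₁ = f₀ · (v − u)/v = 27.7 × 342.4/351 ≈ 27.0 kHz.
The reflection then acts as a moving source: f₂ = f₁ · v/(v + u) ≈ 26.4 kHz.

26.4 kHz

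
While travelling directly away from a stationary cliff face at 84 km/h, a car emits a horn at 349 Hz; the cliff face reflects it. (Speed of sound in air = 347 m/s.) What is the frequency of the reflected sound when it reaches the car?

84 km/h = 23.33 m/s.
The cliff face receives the sound from a moving source: f₁ = f₀ · v/(v + v_e) = 349 × 347/370.33 ≈ 327 Hz.
On the return leg the car is a moving observer: f₂ = f₁ · (v − v_e)/v = 327 × 323.67/347 ≈ 305 Hz.
Equivalently f₂ = f₀ · (v − v_e)/(v + v_e).

305 Hz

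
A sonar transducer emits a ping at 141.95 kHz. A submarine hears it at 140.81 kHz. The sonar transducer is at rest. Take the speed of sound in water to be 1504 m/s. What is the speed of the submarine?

f' < f, so the submarine is receding.
f' = f · (v − v_o)/v ⇒ v_o = v · |f'/f − 1|.
v_o = 1504 × |140.81/141.95 − 1| = 1504 × 0.008031 ≈ 12.1 m/s.

12.1 m/s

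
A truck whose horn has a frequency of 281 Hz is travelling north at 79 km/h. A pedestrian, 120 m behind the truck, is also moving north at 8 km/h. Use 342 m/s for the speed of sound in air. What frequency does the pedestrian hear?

266 Hz

79 km/h = 21.94 m/s; 8 km/h = 2.222 m/s.
The pedestrian is behind, so the truck is moving away from it while the pedestrian is moving toward the truck.
Both move, so f' = f · (v + v_o)/(v + v_s).
f' = 281 × (342 + 2.222)/(342 + 21.94) = 281 × 344.22/363.94 ≈ 266 Hz.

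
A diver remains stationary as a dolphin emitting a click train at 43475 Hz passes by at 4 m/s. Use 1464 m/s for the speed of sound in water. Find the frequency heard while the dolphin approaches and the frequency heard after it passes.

43594 Hz approaching; 43357 Hz receding

Approaching: f₁ = f · v/(v − v_s) = 43475 × 1464/1460 ≈ 43594 Hz.
Receding: f₂ = f · v/(v + v_s) = 43475 × 1464/1468 ≈ 43357 Hz.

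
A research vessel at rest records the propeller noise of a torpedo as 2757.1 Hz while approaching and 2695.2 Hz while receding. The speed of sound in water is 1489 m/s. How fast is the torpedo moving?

16.9 m/s

f₁/f₂ = (v + v_s)/(v − v_s), so v_s = v · (f₁ − f₂)/(f₁ + f₂).
v_s = 1489 × (2757.1 − 2695.2)/(2757.1 + 2695.2) = 1489 × 61.9/5452.3 ≈ 16.9 m/s.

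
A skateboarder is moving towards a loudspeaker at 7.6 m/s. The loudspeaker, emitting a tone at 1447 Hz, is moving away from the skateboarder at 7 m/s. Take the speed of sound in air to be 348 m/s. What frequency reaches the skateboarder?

1449 Hz

With source receding and observer approaching, f' = f · (v + v_o)/(v + v_s).
f' = 1447 × (348 + 7.6)/(348 + 7) = 1447 × 355.6/355 ≈ 1449 Hz.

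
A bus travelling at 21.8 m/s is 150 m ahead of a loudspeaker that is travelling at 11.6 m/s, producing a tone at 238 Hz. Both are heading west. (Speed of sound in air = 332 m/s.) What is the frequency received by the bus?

230 Hz

The bus is ahead, so the loudspeaker is moving toward it while the bus is moving away from the loudspeaker.
General Doppler shift: f' = f · (v − v_o)/(v − v_s).
f' = 238 × (332 − 21.8)/(332 − 11.6) = 238 × 310.2/320.4 ≈ 230 Hz.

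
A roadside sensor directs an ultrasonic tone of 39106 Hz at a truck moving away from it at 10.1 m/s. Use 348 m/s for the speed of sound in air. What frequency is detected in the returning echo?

36900 Hz

At the truck (a moving observer), f₁ = f₀ · (v − u)/v = 39106 × 337.9/348 ≈ 37971 Hz.
On reflection it acts as a source moving away from the stationary detector: f₂ = f₁ · v/(v + u) = 37971 × 348/358.1 ≈ 36900 Hz.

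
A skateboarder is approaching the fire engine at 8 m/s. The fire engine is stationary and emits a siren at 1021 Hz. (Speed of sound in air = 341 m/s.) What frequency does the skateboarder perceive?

1045 Hz

Only the observer moves, toward the source, so f' = f · (v + v_o)/v.
f' = 1021 × (341 + 8)/341 = 1021 × 349/341 ≈ 1045 Hz.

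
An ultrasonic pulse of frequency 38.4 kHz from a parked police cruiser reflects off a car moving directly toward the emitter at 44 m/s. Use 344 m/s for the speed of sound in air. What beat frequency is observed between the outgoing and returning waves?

At the car (a moving observer), f₁ = f₀ · (v + u)/v = 38.4 × 388/344 ≈ 43.31 kHz.
The reflection then acts as a moving source: f₂ = f₁ · v/(v − u) ≈ 49.66 kHz.
Equivalently f₂ = f₀ · (v + u)/(v − u).
Beat frequency (with f₀ = 38400 Hz): |f₂ − f₀| = 2u·f₀/(v − u) = 2 × 44 × 38400/300 ≈ 11264 Hz.

11264 Hz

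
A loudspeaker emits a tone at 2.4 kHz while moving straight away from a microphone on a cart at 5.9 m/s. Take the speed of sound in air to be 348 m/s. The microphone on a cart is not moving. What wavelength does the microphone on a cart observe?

14.7 cm

With the source moving away from a stationary observer, f' = f · v/(v + v_s).
f' = 2.4 × 348/(348 + 5.9) ≈ 2.36 kHz.
λ' = v/f' = 348/2359.99 ≈ 14.7 cm.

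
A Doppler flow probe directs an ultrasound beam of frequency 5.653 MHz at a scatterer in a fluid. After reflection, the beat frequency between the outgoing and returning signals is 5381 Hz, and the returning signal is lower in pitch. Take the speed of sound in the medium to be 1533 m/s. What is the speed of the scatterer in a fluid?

Double Doppler shift off a moving reflector: f₂ = f₀ · (v + u)/(v − u) (u > 0 toward emitter).
Returning signal is lower, so f₂ = f₀ − Δf = 5653000 − 5381 = 5647619 Hz.
Rearranging, u = v · (f₂ − f₀)/(f₂ + f₀) = 1533 × -5381/11300619 ≈ -0.73 m/s.
So the scatterer in a fluid is moving at 0.73 m/s away from the emitter.

0.73 m/s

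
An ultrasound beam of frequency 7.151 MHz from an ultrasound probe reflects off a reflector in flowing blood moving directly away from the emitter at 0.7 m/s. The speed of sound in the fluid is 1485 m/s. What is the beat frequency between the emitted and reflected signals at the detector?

The reflector in flowing blood first receives the wave as a moving observer: f₁ = f₀ · (v − u)/v = 7.151 × (1485 − 0.7)/1485 ≈ 7.14763 MHz.
On reflection it acts as a source moving away from the stationary detector: f₂ = f₁ · v/(v + u) = 7.14763 × 1485/1485.7 ≈ 7.14426 MHz.
Beat frequency (with f₀ = 7151000 Hz): |f₂ − f₀| = 2u·f₀/(v + u) = 2 × 0.7 × 7151000/1485.7 ≈ 6739 Hz.

6739 Hz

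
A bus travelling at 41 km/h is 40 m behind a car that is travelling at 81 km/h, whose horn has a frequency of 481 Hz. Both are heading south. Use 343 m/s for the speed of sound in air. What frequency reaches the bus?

81 km/h = 22.5 m/s; 41 km/h = 11.39 m/s.
The bus is behind, so the car is moving away from it while the bus is moving toward the car.
Both move, so f' = f · (v + v_o)/(v + v_s).
f' = 481 × (343 + 11.39)/(343 + 22.5) = 481 × 354.39/365.5 ≈ 466 Hz.

466 Hz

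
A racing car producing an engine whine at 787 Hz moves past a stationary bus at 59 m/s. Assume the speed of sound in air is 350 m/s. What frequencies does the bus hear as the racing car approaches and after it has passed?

947 Hz approaching; 673 Hz receding

Approaching: f₁ = f · v/(v − v_s) = 787 × 350/291 ≈ 947 Hz.
Receding: f₂ = f · v/(v + v_s) = 787 × 350/409 ≈ 673 Hz.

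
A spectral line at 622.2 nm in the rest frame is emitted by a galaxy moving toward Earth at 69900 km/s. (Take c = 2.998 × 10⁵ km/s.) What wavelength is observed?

490.7 nm

β = v/c = 69900/299800 = 0.2332.
Relativistic Doppler for wavelength: λ' = λ₀ · √((1 − β)/(1 + β)).
λ' = 622.2 × √(0.7668/1.2332) = 622.2 × 0.78858 ≈ 490.7 nm.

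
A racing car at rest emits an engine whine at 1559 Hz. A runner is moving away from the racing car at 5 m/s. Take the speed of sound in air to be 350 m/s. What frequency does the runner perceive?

Only the observer moves, away from the source, so f' = f · (v − v_o)/v.
f' = 1559 × (350 − 5)/350 = 1559 × 345/350 ≈ 1537 Hz.

1537 Hz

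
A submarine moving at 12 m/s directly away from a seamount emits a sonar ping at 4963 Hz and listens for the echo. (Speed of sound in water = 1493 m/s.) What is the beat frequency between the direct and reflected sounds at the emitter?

79 Hz

The seamount receives the sound from a moving source: f₁ = f₀ · v/(v + v_e) = 4963 × 1493/1505 ≈ 4923.4 Hz.
On the return leg the submarine is a moving observer: f₂ = f₁ · (v − v_e)/v = 4923.4 × 1481/1493 ≈ 4883.9 Hz.
Equivalently f₂ = f₀ · (v − v_e)/(v + v_e).
Beat against the emitted tone: |f₂ − f₀| = 2v_e·f₀/(v + v_e) = 2 × 12 × 4963/1505 ≈ 79 Hz.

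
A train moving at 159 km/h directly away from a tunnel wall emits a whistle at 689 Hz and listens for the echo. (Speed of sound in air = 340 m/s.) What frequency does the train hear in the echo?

531 Hz

159 km/h = 44.17 m/s.
The tunnel wall receives the sound from a moving source: f₁ = f₀ · v/(v + v_e) = 689 × 340/384.17 ≈ 610 Hz.
On the return leg the train is a moving observer: f₂ = f₁ · (v − v_e)/v = 610 × 295.83/340 ≈ 531 Hz.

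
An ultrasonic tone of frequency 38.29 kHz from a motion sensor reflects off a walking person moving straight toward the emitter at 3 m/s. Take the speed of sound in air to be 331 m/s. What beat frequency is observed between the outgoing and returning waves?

The walking person first receives the wave as a moving observer: f₁ = f₀ · (v + u)/v = 38.29 × (331 + 3)/331 ≈ 38.637 kHz.
The reflection then acts as a moving source: f₂ = f₁ · v/(v − u) ≈ 38.990 kHz.
Beat frequency (with f₀ = 38290 Hz): |f₂ − f₀| = 2u·f₀/(v − u) = 2 × 3 × 38290/328 ≈ 700 Hz.

700 Hz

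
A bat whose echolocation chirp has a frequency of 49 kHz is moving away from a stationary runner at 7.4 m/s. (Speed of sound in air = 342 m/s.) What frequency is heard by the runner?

48.0 kHz

With the source moving away from a stationary observer, f' = f · v/(v + v_s).
f' = 49 × 342/(342 + 7.4) = 49 × 342/349.4 ≈ 48.0 kHz.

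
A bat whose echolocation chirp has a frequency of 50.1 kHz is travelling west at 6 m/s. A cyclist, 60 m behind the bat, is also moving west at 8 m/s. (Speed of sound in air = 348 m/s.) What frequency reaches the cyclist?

50.4 kHz

The cyclist is behind, so the bat is moving away from it while the cyclist is moving toward the bat.
With source receding and observer approaching, f' = f · (v + v_o)/(v + v_s).
f' = 50.1 × (348 + 8)/(348 + 6) = 50.1 × 356/354 ≈ 50.4 kHz.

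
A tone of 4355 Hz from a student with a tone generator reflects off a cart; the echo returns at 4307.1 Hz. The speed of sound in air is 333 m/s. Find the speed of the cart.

1.84 m/s

Double Doppler shift off a moving reflector: f₂ = f₀ · (v + u)/(v − u) (u > 0 toward emitter).
Rearranging, u = v · (f₂ − f₀)/(f₂ + f₀) = 333 × -47.9/8662.1 ≈ -1.84 m/s.
So the cart is moving at 1.84 m/s away from the emitter.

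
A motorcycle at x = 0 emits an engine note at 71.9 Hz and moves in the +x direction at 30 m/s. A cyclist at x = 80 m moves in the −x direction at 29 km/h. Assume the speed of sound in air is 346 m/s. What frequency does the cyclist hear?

29 km/h = 8.056 m/s.
The observer lies on the +x side, so the source is heading toward the observer and the observer is heading toward the source.
With source approaching and observer approaching, f' = f · (v + v_o)/(v − v_s).
f' = 71.9 × (346 + 8.056)/(346 − 30) = 71.9 × 354.06/316 ≈ 81 Hz.

81 Hz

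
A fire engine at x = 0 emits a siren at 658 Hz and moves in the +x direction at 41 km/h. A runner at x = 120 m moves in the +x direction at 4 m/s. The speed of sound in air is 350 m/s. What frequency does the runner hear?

672 Hz

41 km/h = 11.39 m/s.
The observer lies on the +x side, so the source is heading toward the observer and the observer is heading away from the source.
With source approaching and observer receding, f' = f · (v − v_o)/(v − v_s).
f' = 658 × (350 − 4)/(350 − 11.39) = 658 × 346/338.61 ≈ 672 Hz.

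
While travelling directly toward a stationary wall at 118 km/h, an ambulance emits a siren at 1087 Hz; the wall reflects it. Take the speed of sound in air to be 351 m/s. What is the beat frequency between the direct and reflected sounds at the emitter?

224 Hz

118 km/h = 32.78 m/s.
The wall receives the sound from a moving source: f₁ = f₀ · v/(v − v_e) = 1087 × 351/318.22 ≈ 1199 Hz.
On the return leg the ambulance is a moving observer: f₂ = f₁ · (v + v_e)/v = 1199 × 383.78/351 ≈ 1311 Hz.
Beat against the emitted tone: |f₂ − f₀| = 2v_e·f₀/(v − v_e) = 2 × 32.78 × 1087/318.22 ≈ 224 Hz.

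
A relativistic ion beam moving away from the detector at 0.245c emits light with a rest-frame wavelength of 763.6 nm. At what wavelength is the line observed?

Relativistic Doppler for wavelength: λ' = λ₀ · √((1 + β)/(1 − β)).
λ' = 763.6 × √(1.2450/0.7550) = 763.6 × 1.28414 ≈ 980.6 nm.

980.6 nm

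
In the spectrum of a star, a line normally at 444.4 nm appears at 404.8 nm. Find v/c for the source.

0.093c

λ'/λ₀ = 0.9109 < 1 (blueshift), so the source is approaching.
λ'/λ₀ = √((1 − β)/(1 + β)) for an approaching source ⇒ β = (1 − r²)/(1 + r²) with r = λ'/λ₀.
β = (1 − 0.8297)/(1 + 0.8297) ≈ 0.093.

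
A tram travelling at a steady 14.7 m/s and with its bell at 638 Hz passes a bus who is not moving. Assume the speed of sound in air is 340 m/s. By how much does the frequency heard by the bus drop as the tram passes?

55.3 Hz

Approaching: f₁ = f · v/(v − v_s) = 638 × 340/325.3 ≈ 666.8 Hz.
Receding: f₂ = f · v/(v + v_s) = 638 × 340/354.7 ≈ 611.6 Hz.
Drop: f₁ − f₂ = 2f·v·v_s/(v² − v_s²) = 2 × 638 × 340 × 14.7/(340² − 14.7²) ≈ 55.3 Hz.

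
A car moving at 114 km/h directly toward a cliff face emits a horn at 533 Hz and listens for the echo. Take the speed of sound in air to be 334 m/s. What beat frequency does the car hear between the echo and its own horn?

114 km/h = 31.67 m/s.
The cliff face receives the sound from a moving source: f₁ = f₀ · v/(v − v_e) = 533 × 334/302.33 ≈ 588.8 Hz.
On the return leg the car is a moving observer: f₂ = f₁ · (v + v_e)/v = 588.8 × 365.67/334 ≈ 644.7 Hz.
Beat against the emitted tone: |f₂ − f₀| = 2v_e·f₀/(v − v_e) = 2 × 31.67 × 533/302.33 ≈ 112 Hz.

112 Hz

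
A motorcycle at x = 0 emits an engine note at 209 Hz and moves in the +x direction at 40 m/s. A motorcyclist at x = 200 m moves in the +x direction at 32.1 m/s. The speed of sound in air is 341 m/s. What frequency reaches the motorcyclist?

214 Hz

The observer lies on the +x side, so the source is heading toward the observer and the observer is heading away from the source.
General Doppler shift: f' = f · (v − v_o)/(v − v_s).
f' = 209 × (341 − 32.1)/(341 − 40) = 209 × 308.9/301 ≈ 214 Hz.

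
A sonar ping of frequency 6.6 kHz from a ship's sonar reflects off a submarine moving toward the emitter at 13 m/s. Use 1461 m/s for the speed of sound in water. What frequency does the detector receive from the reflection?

6.72 kHz

The submarine first receives the wave as a moving observer: f₁ = f₀ · (v + u)/v = 6.6 × (1461 + 13)/1461 ≈ 6.66 kHz.
On reflection it acts as a source moving toward the stationary detector: f₂ = f₁ · v/(v − u) = 6.66 × 1461/1448 ≈ 6.72 kHz.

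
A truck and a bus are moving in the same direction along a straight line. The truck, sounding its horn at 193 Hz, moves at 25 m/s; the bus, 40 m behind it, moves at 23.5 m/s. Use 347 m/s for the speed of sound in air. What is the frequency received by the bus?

The bus is behind, so the truck is moving away from it while the bus is moving toward the truck.
Both move, so f' = f · (v + v_o)/(v + v_s).
f' = 193 × (347 + 23.5)/(347 + 25) = 193 × 370.5/372 ≈ 192 Hz.

192 Hz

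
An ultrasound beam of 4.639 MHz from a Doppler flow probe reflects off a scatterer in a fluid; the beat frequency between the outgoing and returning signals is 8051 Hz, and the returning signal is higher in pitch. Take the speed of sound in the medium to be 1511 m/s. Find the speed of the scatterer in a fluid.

1.31 m/s

Double Doppler shift off a moving reflector: f₂ = f₀ · (v + u)/(v − u) (u > 0 toward emitter).
Returning signal is higher, so f₂ = f₀ + Δf = 4639000 + 8051 = 4647051 Hz.
Rearranging, u = v · (f₂ − f₀)/(f₂ + f₀) = 1511 × 8051/9286051 ≈ 1.31 m/s.
So the scatterer in a fluid is moving at 1.31 m/s toward the emitter.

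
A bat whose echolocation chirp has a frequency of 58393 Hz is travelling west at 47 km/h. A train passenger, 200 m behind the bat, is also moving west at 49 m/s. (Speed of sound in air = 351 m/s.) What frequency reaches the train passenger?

47 km/h = 13.06 m/s.
The train passenger is behind, so the bat is moving away from it while the train passenger is moving toward the bat.
General Doppler shift: f' = f · (v + v_o)/(v + v_s).
f' = 58393 × (351 + 49)/(351 + 13.06) = 58393 × 400/364.06 ≈ 64158 Hz.

64158 Hz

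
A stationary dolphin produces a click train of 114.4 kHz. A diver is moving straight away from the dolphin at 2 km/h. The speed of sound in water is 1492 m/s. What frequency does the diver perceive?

2 km/h = 0.5556 m/s.
Moving observer, stationary source: f' = f · (v − v_o)/v.
f' = 114.4 × (1492 − 0.5556)/1492 = 114.4 × 1491.4/1492 ≈ 114.4 kHz.

114.4 kHz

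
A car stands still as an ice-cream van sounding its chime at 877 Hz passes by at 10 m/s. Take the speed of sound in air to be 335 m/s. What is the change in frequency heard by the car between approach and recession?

52.4 Hz

Approaching: f₁ = f · v/(v − v_s) = 877 × 335/325 ≈ 904.0 Hz.
Receding: f₂ = f · v/(v + v_s) = 877 × 335/345 ≈ 851.6 Hz.
Drop: f₁ − f₂ = 2f·v·v_s/(v² − v_s²) = 2 × 877 × 335 × 10/(335² − 10²) ≈ 52.4 Hz.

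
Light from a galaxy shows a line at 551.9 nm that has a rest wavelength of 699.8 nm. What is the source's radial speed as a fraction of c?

λ'/λ₀ = 0.7887 < 1 (blueshift), so the source is approaching.
λ'/λ₀ = √((1 − β)/(1 + β)) for an approaching source ⇒ β = (1 − r²)/(1 + r²) with r = λ'/λ₀.
β = (1 − 0.6220)/(1 + 0.6220) ≈ 0.233.

0.233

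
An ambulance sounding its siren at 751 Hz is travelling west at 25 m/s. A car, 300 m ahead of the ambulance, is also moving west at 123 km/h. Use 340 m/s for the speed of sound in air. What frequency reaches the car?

729 Hz

123 km/h = 34.17 m/s.
The car is ahead, so the ambulance is moving toward it while the car is moving away from the ambulance.
With source approaching and observer receding, f' = f · (v − v_o)/(v − v_s).
f' = 751 × (340 − 34.17)/(340 − 25) = 751 × 305.83/315 ≈ 729 Hz.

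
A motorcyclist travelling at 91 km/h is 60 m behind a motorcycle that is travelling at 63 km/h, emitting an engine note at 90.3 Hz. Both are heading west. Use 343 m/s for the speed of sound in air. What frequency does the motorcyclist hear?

92 Hz

63 km/h = 17.5 m/s; 91 km/h = 25.28 m/s.
The motorcyclist is behind, so the motorcycle is moving away from it while the motorcyclist is moving toward the motorcycle.
With source receding and observer approaching, f' = f · (v + v_o)/(v + v_s).
f' = 90.3 × (343 + 25.28)/(343 + 17.5) = 90.3 × 368.28/360.5 ≈ 92 Hz.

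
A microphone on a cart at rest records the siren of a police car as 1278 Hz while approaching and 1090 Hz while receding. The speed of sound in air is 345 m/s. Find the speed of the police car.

27 m/s

f₁/f₂ = (v + v_s)/(v − v_s), so v_s = v · (f₁ − f₂)/(f₁ + f₂).
v_s = 345 × (1278 − 1090)/(1278 + 1090) = 345 × 188/2368 ≈ 27 m/s.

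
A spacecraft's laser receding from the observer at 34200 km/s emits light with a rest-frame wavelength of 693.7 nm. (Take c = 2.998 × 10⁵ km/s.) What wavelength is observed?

β = v/c = 34200/299800 = 0.1141.
Relativistic Doppler for wavelength: λ' = λ₀ · √((1 + β)/(1 − β)).
λ' = 693.7 × √(1.1141/0.8859) = 693.7 × 1.12140 ≈ 777.9 nm.

777.9 nm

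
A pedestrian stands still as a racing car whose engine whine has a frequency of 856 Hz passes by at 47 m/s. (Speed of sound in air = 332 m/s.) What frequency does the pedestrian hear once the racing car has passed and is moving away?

750 Hz

Receding: f₂ = f · v/(v + v_s) = 856 × 332/379 ≈ 750 Hz.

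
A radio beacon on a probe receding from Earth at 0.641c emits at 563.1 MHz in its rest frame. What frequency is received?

263.4 MHz

Relativistic Doppler for frequency: f' = f₀ · √((1 − β)/(1 + β)).
f' = 563.1 × √(0.3590/1.6410) = 563.1 × 0.46773 ≈ 263.4 MHz.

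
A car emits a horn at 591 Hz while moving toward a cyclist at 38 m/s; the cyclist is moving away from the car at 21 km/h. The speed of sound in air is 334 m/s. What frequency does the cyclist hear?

21 km/h = 5.833 m/s.
Both move, so f' = f · (v − v_o)/(v − v_s).
f' = 591 × (334 − 5.833)/(334 − 38) = 591 × 328.17/296 ≈ 655 Hz.

655 Hz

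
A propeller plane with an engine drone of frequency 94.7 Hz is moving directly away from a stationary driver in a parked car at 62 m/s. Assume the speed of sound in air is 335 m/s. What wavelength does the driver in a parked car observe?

4.19 m

Only the source moves, away from the listener, so f' = f · v/(v + v_s).
f' = 94.7 × 335/(335 + 62) ≈ 80 Hz.
λ' = v/f' = 335/79.9106 ≈ 4.19 m.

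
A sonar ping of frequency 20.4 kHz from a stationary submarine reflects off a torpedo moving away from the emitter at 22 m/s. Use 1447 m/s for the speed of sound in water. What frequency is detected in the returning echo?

At the torpedo (a moving observer), f₁ = f₀ · (v − u)/v = 20.4 × 1425/1447 ≈ 20.1 kHz.
The reflection then acts as a moving source: f₂ = f₁ · v/(v + u) ≈ 19.8 kHz.
Equivalently f₂ = f₀ · (v − u)/(v + u).

19.8 kHz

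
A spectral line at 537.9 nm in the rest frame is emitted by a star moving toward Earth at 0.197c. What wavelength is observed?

440.6 nm

Relativistic Doppler for wavelength: λ' = λ₀ · √((1 − β)/(1 + β)).
λ' = 537.9 × √(0.8030/1.1970) = 537.9 × 0.81905 ≈ 440.6 nm.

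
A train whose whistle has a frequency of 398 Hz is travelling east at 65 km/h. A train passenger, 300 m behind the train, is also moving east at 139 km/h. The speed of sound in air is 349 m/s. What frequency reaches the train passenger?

65 km/h = 18.06 m/s; 139 km/h = 38.61 m/s.
The train passenger is behind, so the train is moving away from it while the train passenger is moving toward the train.
With source receding and observer approaching, f' = f · (v + v_o)/(v + v_s).
f' = 398 × (349 + 38.61)/(349 + 18.06) = 398 × 387.61/367.06 ≈ 420 Hz.

420 Hz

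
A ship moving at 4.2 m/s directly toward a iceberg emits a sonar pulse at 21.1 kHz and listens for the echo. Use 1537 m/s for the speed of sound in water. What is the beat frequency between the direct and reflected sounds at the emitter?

The iceberg receives the sound from a moving source: f₁ = f₀ · v/(v − v_e) = 21.1 × 1537/1532.8 ≈ 21.1578 kHz.
On the return leg the ship is a moving observer: f₂ = f₁ · (v + v_e)/v = 21.1578 × 1541.2/1537 ≈ 21.2156 kHz.
Beat against the emitted tone (with f₀ = 21100 Hz): |f₂ − f₀| = 2v_e·f₀/(v − v_e) = 2 × 4.2 × 21100/1532.8 ≈ 116 Hz.

116 Hz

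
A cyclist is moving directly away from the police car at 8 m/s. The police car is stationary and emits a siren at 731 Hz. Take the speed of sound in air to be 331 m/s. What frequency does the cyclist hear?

Moving observer, stationary source: f' = f · (v − v_o)/v.
f' = 731 × (331 − 8)/331 = 731 × 323/331 ≈ 713 Hz.

713 Hz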